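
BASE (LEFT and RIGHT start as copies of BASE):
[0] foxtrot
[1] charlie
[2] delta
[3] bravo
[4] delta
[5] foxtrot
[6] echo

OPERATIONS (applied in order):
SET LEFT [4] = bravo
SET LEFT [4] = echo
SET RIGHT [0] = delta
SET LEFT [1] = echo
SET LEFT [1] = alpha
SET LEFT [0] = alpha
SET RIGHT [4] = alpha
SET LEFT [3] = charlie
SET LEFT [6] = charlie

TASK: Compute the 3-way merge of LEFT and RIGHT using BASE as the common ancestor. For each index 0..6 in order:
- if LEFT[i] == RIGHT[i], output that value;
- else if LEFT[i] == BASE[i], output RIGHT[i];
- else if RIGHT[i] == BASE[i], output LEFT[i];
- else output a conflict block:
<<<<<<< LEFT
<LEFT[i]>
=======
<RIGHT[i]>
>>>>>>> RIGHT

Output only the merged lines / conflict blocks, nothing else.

Final LEFT:  [alpha, alpha, delta, charlie, echo, foxtrot, charlie]
Final RIGHT: [delta, charlie, delta, bravo, alpha, foxtrot, echo]
i=0: BASE=foxtrot L=alpha R=delta all differ -> CONFLICT
i=1: L=alpha, R=charlie=BASE -> take LEFT -> alpha
i=2: L=delta R=delta -> agree -> delta
i=3: L=charlie, R=bravo=BASE -> take LEFT -> charlie
i=4: BASE=delta L=echo R=alpha all differ -> CONFLICT
i=5: L=foxtrot R=foxtrot -> agree -> foxtrot
i=6: L=charlie, R=echo=BASE -> take LEFT -> charlie

Answer: <<<<<<< LEFT
alpha
=======
delta
>>>>>>> RIGHT
alpha
delta
charlie
<<<<<<< LEFT
echo
=======
alpha
>>>>>>> RIGHT
foxtrot
charlie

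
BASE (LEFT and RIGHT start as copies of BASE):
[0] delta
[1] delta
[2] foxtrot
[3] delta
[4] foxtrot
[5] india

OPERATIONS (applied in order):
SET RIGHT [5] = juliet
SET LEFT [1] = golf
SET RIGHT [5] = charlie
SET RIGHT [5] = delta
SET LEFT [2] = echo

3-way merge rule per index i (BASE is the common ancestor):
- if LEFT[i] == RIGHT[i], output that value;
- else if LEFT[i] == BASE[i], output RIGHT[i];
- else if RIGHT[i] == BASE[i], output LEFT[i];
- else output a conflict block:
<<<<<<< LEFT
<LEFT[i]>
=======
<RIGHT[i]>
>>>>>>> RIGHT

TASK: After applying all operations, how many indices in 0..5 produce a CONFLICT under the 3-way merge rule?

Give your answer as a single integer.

Final LEFT:  [delta, golf, echo, delta, foxtrot, india]
Final RIGHT: [delta, delta, foxtrot, delta, foxtrot, delta]
i=0: L=delta R=delta -> agree -> delta
i=1: L=golf, R=delta=BASE -> take LEFT -> golf
i=2: L=echo, R=foxtrot=BASE -> take LEFT -> echo
i=3: L=delta R=delta -> agree -> delta
i=4: L=foxtrot R=foxtrot -> agree -> foxtrot
i=5: L=india=BASE, R=delta -> take RIGHT -> delta
Conflict count: 0

Answer: 0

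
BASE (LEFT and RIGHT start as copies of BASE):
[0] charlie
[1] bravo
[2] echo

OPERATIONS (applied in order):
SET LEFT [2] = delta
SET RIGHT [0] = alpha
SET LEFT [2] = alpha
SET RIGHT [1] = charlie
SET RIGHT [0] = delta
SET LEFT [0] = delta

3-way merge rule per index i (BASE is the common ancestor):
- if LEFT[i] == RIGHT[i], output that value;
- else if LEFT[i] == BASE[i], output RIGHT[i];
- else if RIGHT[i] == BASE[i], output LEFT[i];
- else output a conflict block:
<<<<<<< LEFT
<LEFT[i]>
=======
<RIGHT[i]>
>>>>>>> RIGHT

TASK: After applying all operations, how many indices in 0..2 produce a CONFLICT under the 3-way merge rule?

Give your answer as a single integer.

Final LEFT:  [delta, bravo, alpha]
Final RIGHT: [delta, charlie, echo]
i=0: L=delta R=delta -> agree -> delta
i=1: L=bravo=BASE, R=charlie -> take RIGHT -> charlie
i=2: L=alpha, R=echo=BASE -> take LEFT -> alpha
Conflict count: 0

Answer: 0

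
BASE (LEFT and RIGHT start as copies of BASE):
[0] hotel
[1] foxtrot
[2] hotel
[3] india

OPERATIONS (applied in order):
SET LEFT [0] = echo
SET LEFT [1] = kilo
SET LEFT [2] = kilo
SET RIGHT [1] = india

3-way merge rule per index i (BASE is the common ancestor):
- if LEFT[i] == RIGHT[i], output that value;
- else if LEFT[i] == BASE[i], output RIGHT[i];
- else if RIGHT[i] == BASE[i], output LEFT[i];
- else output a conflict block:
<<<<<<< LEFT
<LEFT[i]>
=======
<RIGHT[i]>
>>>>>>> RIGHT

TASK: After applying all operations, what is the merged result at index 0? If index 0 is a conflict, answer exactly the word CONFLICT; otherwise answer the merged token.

Final LEFT:  [echo, kilo, kilo, india]
Final RIGHT: [hotel, india, hotel, india]
i=0: L=echo, R=hotel=BASE -> take LEFT -> echo
i=1: BASE=foxtrot L=kilo R=india all differ -> CONFLICT
i=2: L=kilo, R=hotel=BASE -> take LEFT -> kilo
i=3: L=india R=india -> agree -> india
Index 0 -> echo

Answer: echo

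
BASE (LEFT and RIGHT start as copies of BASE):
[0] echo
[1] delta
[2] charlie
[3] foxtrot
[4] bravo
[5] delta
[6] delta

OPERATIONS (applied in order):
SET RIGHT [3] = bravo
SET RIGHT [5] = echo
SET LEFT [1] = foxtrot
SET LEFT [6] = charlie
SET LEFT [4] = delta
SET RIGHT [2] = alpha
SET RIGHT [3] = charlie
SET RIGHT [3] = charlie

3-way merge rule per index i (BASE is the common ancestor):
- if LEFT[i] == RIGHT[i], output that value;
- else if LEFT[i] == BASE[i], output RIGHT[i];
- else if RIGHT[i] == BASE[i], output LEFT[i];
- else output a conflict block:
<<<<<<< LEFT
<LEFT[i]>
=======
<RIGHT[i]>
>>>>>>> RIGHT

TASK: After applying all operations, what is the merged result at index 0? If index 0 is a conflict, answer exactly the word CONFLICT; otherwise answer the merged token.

Answer: echo

Derivation:
Final LEFT:  [echo, foxtrot, charlie, foxtrot, delta, delta, charlie]
Final RIGHT: [echo, delta, alpha, charlie, bravo, echo, delta]
i=0: L=echo R=echo -> agree -> echo
i=1: L=foxtrot, R=delta=BASE -> take LEFT -> foxtrot
i=2: L=charlie=BASE, R=alpha -> take RIGHT -> alpha
i=3: L=foxtrot=BASE, R=charlie -> take RIGHT -> charlie
i=4: L=delta, R=bravo=BASE -> take LEFT -> delta
i=5: L=delta=BASE, R=echo -> take RIGHT -> echo
i=6: L=charlie, R=delta=BASE -> take LEFT -> charlie
Index 0 -> echo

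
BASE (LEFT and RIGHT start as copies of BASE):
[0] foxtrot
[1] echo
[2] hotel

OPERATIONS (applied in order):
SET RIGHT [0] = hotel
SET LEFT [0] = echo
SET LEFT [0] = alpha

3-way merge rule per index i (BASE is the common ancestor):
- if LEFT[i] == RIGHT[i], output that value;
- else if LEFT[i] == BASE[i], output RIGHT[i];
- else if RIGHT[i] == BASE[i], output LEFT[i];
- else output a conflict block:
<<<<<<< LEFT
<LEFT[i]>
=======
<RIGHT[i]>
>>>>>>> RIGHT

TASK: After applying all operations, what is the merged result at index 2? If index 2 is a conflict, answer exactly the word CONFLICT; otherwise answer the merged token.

Final LEFT:  [alpha, echo, hotel]
Final RIGHT: [hotel, echo, hotel]
i=0: BASE=foxtrot L=alpha R=hotel all differ -> CONFLICT
i=1: L=echo R=echo -> agree -> echo
i=2: L=hotel R=hotel -> agree -> hotel
Index 2 -> hotel

Answer: hotel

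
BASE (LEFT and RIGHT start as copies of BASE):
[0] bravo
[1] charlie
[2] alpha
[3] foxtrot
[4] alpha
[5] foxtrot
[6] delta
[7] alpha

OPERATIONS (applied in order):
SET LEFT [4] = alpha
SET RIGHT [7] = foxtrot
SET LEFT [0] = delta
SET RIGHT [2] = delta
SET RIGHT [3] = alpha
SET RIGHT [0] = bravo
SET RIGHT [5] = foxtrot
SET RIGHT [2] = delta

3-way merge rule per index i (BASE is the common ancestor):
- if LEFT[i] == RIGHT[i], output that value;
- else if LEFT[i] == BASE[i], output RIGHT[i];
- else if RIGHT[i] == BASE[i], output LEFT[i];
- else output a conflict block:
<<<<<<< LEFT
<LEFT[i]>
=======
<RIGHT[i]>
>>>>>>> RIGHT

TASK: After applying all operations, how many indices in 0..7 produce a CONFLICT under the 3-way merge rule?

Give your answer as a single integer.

Answer: 0

Derivation:
Final LEFT:  [delta, charlie, alpha, foxtrot, alpha, foxtrot, delta, alpha]
Final RIGHT: [bravo, charlie, delta, alpha, alpha, foxtrot, delta, foxtrot]
i=0: L=delta, R=bravo=BASE -> take LEFT -> delta
i=1: L=charlie R=charlie -> agree -> charlie
i=2: L=alpha=BASE, R=delta -> take RIGHT -> delta
i=3: L=foxtrot=BASE, R=alpha -> take RIGHT -> alpha
i=4: L=alpha R=alpha -> agree -> alpha
i=5: L=foxtrot R=foxtrot -> agree -> foxtrot
i=6: L=delta R=delta -> agree -> delta
i=7: L=alpha=BASE, R=foxtrot -> take RIGHT -> foxtrot
Conflict count: 0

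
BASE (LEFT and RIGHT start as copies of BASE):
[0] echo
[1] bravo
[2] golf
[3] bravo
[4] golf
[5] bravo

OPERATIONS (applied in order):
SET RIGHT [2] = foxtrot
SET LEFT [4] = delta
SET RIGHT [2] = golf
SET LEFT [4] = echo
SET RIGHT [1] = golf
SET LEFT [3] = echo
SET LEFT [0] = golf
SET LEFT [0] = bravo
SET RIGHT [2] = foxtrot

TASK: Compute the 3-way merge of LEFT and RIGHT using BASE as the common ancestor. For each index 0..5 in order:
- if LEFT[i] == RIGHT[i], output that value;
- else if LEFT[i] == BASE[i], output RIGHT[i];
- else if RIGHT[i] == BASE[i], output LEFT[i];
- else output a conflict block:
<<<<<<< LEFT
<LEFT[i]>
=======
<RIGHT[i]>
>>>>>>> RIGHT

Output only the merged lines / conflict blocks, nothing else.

Answer: bravo
golf
foxtrot
echo
echo
bravo

Derivation:
Final LEFT:  [bravo, bravo, golf, echo, echo, bravo]
Final RIGHT: [echo, golf, foxtrot, bravo, golf, bravo]
i=0: L=bravo, R=echo=BASE -> take LEFT -> bravo
i=1: L=bravo=BASE, R=golf -> take RIGHT -> golf
i=2: L=golf=BASE, R=foxtrot -> take RIGHT -> foxtrot
i=3: L=echo, R=bravo=BASE -> take LEFT -> echo
i=4: L=echo, R=golf=BASE -> take LEFT -> echo
i=5: L=bravo R=bravo -> agree -> bravo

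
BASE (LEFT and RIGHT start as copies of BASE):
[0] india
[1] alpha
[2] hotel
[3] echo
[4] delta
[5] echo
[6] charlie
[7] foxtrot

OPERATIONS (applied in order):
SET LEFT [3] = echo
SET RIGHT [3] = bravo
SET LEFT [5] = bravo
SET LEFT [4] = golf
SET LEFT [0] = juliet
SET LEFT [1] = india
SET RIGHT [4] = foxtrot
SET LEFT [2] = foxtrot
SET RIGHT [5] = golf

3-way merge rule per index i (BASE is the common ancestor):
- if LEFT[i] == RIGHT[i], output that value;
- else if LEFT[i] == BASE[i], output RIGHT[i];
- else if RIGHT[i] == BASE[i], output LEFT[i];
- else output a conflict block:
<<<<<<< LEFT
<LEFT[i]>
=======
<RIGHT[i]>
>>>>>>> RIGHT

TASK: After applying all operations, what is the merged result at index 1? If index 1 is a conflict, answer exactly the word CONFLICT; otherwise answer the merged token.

Final LEFT:  [juliet, india, foxtrot, echo, golf, bravo, charlie, foxtrot]
Final RIGHT: [india, alpha, hotel, bravo, foxtrot, golf, charlie, foxtrot]
i=0: L=juliet, R=india=BASE -> take LEFT -> juliet
i=1: L=india, R=alpha=BASE -> take LEFT -> india
i=2: L=foxtrot, R=hotel=BASE -> take LEFT -> foxtrot
i=3: L=echo=BASE, R=bravo -> take RIGHT -> bravo
i=4: BASE=delta L=golf R=foxtrot all differ -> CONFLICT
i=5: BASE=echo L=bravo R=golf all differ -> CONFLICT
i=6: L=charlie R=charlie -> agree -> charlie
i=7: L=foxtrot R=foxtrot -> agree -> foxtrot
Index 1 -> india

Answer: india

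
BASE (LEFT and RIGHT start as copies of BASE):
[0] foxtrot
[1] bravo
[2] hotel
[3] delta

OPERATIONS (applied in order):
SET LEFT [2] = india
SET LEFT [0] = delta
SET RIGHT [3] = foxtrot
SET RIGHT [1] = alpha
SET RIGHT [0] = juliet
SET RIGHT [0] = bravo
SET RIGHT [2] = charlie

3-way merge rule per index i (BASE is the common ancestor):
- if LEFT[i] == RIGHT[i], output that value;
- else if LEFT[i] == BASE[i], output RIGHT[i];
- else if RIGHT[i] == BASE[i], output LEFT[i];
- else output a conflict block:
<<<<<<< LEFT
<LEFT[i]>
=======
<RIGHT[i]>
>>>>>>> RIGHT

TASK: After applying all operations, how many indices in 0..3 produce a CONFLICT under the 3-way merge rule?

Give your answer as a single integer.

Final LEFT:  [delta, bravo, india, delta]
Final RIGHT: [bravo, alpha, charlie, foxtrot]
i=0: BASE=foxtrot L=delta R=bravo all differ -> CONFLICT
i=1: L=bravo=BASE, R=alpha -> take RIGHT -> alpha
i=2: BASE=hotel L=india R=charlie all differ -> CONFLICT
i=3: L=delta=BASE, R=foxtrot -> take RIGHT -> foxtrot
Conflict count: 2

Answer: 2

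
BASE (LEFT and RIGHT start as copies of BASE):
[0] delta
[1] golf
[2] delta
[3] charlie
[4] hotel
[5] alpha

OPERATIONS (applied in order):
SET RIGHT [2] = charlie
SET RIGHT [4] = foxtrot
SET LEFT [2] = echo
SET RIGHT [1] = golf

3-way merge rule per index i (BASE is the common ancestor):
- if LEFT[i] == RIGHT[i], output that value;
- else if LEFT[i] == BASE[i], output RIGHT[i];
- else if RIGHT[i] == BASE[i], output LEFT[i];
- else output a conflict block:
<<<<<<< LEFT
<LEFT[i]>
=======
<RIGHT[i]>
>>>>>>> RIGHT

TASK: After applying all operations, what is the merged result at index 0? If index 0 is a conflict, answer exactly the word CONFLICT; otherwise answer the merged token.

Answer: delta

Derivation:
Final LEFT:  [delta, golf, echo, charlie, hotel, alpha]
Final RIGHT: [delta, golf, charlie, charlie, foxtrot, alpha]
i=0: L=delta R=delta -> agree -> delta
i=1: L=golf R=golf -> agree -> golf
i=2: BASE=delta L=echo R=charlie all differ -> CONFLICT
i=3: L=charlie R=charlie -> agree -> charlie
i=4: L=hotel=BASE, R=foxtrot -> take RIGHT -> foxtrot
i=5: L=alpha R=alpha -> agree -> alpha
Index 0 -> delta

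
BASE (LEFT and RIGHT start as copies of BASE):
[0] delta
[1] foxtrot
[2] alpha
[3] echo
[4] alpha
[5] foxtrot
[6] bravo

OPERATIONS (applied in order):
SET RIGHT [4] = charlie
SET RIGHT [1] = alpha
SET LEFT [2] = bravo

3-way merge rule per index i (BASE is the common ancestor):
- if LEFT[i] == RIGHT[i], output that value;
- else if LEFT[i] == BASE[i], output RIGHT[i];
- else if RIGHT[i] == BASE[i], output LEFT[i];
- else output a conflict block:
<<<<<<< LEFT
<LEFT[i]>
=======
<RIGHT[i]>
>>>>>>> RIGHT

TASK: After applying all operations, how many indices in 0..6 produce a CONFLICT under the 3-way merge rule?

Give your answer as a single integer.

Final LEFT:  [delta, foxtrot, bravo, echo, alpha, foxtrot, bravo]
Final RIGHT: [delta, alpha, alpha, echo, charlie, foxtrot, bravo]
i=0: L=delta R=delta -> agree -> delta
i=1: L=foxtrot=BASE, R=alpha -> take RIGHT -> alpha
i=2: L=bravo, R=alpha=BASE -> take LEFT -> bravo
i=3: L=echo R=echo -> agree -> echo
i=4: L=alpha=BASE, R=charlie -> take RIGHT -> charlie
i=5: L=foxtrot R=foxtrot -> agree -> foxtrot
i=6: L=bravo R=bravo -> agree -> bravo
Conflict count: 0

Answer: 0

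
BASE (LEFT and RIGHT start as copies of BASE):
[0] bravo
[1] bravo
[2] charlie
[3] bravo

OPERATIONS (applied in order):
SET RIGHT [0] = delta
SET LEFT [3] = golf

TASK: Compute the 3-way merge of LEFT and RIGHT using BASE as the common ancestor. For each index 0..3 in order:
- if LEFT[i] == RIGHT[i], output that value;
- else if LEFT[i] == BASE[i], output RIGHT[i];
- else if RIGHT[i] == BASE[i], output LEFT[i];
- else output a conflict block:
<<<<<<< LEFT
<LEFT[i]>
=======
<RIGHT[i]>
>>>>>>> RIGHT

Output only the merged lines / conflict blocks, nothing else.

Final LEFT:  [bravo, bravo, charlie, golf]
Final RIGHT: [delta, bravo, charlie, bravo]
i=0: L=bravo=BASE, R=delta -> take RIGHT -> delta
i=1: L=bravo R=bravo -> agree -> bravo
i=2: L=charlie R=charlie -> agree -> charlie
i=3: L=golf, R=bravo=BASE -> take LEFT -> golf

Answer: delta
bravo
charlie
golf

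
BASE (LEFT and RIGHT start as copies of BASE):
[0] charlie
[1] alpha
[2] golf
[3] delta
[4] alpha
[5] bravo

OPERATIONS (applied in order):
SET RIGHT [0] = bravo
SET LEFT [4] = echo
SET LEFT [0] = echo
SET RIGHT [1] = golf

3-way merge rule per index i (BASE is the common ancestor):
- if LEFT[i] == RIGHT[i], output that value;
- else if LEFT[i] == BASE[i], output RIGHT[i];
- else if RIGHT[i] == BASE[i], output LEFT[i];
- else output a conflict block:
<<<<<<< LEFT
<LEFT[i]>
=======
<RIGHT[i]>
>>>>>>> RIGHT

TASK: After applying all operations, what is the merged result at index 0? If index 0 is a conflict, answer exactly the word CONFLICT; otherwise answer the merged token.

Answer: CONFLICT

Derivation:
Final LEFT:  [echo, alpha, golf, delta, echo, bravo]
Final RIGHT: [bravo, golf, golf, delta, alpha, bravo]
i=0: BASE=charlie L=echo R=bravo all differ -> CONFLICT
i=1: L=alpha=BASE, R=golf -> take RIGHT -> golf
i=2: L=golf R=golf -> agree -> golf
i=3: L=delta R=delta -> agree -> delta
i=4: L=echo, R=alpha=BASE -> take LEFT -> echo
i=5: L=bravo R=bravo -> agree -> bravo
Index 0 -> CONFLICT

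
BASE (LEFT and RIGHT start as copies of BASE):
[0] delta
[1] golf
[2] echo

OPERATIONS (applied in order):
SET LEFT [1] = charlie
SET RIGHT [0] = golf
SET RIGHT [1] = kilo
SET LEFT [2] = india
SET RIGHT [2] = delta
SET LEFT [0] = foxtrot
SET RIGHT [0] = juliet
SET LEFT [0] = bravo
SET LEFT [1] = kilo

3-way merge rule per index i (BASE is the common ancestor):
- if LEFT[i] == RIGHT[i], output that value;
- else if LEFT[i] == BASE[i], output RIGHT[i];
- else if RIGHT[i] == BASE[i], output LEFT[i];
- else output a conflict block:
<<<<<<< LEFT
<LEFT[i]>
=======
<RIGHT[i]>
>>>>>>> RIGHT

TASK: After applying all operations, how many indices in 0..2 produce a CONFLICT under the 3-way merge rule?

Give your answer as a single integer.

Final LEFT:  [bravo, kilo, india]
Final RIGHT: [juliet, kilo, delta]
i=0: BASE=delta L=bravo R=juliet all differ -> CONFLICT
i=1: L=kilo R=kilo -> agree -> kilo
i=2: BASE=echo L=india R=delta all differ -> CONFLICT
Conflict count: 2

Answer: 2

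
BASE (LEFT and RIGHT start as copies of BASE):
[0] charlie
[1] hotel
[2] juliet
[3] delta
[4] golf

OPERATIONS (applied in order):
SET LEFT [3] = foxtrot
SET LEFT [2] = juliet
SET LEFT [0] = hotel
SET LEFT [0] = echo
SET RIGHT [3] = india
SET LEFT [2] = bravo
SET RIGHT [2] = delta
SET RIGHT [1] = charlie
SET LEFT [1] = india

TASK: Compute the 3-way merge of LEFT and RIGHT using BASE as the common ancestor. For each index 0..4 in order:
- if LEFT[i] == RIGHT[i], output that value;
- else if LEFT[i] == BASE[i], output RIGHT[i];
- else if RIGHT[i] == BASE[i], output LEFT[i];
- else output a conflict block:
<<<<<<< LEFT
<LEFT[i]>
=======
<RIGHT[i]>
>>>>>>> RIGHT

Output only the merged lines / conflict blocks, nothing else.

Answer: echo
<<<<<<< LEFT
india
=======
charlie
>>>>>>> RIGHT
<<<<<<< LEFT
bravo
=======
delta
>>>>>>> RIGHT
<<<<<<< LEFT
foxtrot
=======
india
>>>>>>> RIGHT
golf

Derivation:
Final LEFT:  [echo, india, bravo, foxtrot, golf]
Final RIGHT: [charlie, charlie, delta, india, golf]
i=0: L=echo, R=charlie=BASE -> take LEFT -> echo
i=1: BASE=hotel L=india R=charlie all differ -> CONFLICT
i=2: BASE=juliet L=bravo R=delta all differ -> CONFLICT
i=3: BASE=delta L=foxtrot R=india all differ -> CONFLICT
i=4: L=golf R=golf -> agree -> golf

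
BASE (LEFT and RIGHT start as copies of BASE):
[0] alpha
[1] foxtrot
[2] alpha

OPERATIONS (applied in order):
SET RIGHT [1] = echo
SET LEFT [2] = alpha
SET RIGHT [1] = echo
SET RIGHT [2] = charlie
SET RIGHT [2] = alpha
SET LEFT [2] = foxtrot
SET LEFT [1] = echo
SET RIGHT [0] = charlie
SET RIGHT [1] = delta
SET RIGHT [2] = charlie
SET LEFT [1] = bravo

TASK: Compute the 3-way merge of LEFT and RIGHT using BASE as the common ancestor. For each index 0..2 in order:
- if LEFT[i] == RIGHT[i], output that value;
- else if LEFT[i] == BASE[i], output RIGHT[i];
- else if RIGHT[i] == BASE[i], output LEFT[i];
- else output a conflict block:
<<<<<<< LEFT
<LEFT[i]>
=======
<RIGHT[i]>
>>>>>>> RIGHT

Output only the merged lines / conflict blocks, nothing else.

Answer: charlie
<<<<<<< LEFT
bravo
=======
delta
>>>>>>> RIGHT
<<<<<<< LEFT
foxtrot
=======
charlie
>>>>>>> RIGHT

Derivation:
Final LEFT:  [alpha, bravo, foxtrot]
Final RIGHT: [charlie, delta, charlie]
i=0: L=alpha=BASE, R=charlie -> take RIGHT -> charlie
i=1: BASE=foxtrot L=bravo R=delta all differ -> CONFLICT
i=2: BASE=alpha L=foxtrot R=charlie all differ -> CONFLICT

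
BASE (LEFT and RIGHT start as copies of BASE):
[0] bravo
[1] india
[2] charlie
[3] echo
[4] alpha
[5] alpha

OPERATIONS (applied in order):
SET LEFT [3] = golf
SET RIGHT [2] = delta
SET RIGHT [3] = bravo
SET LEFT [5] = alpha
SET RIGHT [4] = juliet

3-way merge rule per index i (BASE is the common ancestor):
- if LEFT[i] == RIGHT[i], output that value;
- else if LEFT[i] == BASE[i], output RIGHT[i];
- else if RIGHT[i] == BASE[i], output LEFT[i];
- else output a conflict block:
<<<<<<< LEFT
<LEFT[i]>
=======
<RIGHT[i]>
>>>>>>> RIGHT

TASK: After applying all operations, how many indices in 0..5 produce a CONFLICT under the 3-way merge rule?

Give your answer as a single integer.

Final LEFT:  [bravo, india, charlie, golf, alpha, alpha]
Final RIGHT: [bravo, india, delta, bravo, juliet, alpha]
i=0: L=bravo R=bravo -> agree -> bravo
i=1: L=india R=india -> agree -> india
i=2: L=charlie=BASE, R=delta -> take RIGHT -> delta
i=3: BASE=echo L=golf R=bravo all differ -> CONFLICT
i=4: L=alpha=BASE, R=juliet -> take RIGHT -> juliet
i=5: L=alpha R=alpha -> agree -> alpha
Conflict count: 1

Answer: 1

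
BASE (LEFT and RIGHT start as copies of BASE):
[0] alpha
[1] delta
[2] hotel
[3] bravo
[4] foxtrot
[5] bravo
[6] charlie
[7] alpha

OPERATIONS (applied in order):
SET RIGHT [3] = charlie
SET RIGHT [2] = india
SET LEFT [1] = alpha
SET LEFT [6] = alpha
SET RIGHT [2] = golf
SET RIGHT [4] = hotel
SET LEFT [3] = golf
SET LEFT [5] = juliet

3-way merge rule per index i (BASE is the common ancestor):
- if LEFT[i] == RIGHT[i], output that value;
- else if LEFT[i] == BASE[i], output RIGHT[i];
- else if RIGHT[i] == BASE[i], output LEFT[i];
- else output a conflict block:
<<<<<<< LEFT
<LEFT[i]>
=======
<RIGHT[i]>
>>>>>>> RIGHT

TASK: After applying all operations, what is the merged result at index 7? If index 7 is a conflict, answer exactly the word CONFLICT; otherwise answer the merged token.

Final LEFT:  [alpha, alpha, hotel, golf, foxtrot, juliet, alpha, alpha]
Final RIGHT: [alpha, delta, golf, charlie, hotel, bravo, charlie, alpha]
i=0: L=alpha R=alpha -> agree -> alpha
i=1: L=alpha, R=delta=BASE -> take LEFT -> alpha
i=2: L=hotel=BASE, R=golf -> take RIGHT -> golf
i=3: BASE=bravo L=golf R=charlie all differ -> CONFLICT
i=4: L=foxtrot=BASE, R=hotel -> take RIGHT -> hotel
i=5: L=juliet, R=bravo=BASE -> take LEFT -> juliet
i=6: L=alpha, R=charlie=BASE -> take LEFT -> alpha
i=7: L=alpha R=alpha -> agree -> alpha
Index 7 -> alpha

Answer: alpha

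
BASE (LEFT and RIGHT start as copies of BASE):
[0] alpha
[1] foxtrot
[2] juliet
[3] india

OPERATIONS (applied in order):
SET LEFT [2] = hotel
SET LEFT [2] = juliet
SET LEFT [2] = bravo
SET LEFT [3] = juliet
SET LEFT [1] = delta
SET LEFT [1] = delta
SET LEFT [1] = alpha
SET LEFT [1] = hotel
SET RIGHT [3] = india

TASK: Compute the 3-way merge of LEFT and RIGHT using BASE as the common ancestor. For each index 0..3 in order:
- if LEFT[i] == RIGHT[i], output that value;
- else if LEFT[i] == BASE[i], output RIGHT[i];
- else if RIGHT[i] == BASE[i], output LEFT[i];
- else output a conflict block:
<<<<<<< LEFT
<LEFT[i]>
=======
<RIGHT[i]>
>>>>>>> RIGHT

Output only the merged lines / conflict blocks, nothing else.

Final LEFT:  [alpha, hotel, bravo, juliet]
Final RIGHT: [alpha, foxtrot, juliet, india]
i=0: L=alpha R=alpha -> agree -> alpha
i=1: L=hotel, R=foxtrot=BASE -> take LEFT -> hotel
i=2: L=bravo, R=juliet=BASE -> take LEFT -> bravo
i=3: L=juliet, R=india=BASE -> take LEFT -> juliet

Answer: alpha
hotel
bravo
juliet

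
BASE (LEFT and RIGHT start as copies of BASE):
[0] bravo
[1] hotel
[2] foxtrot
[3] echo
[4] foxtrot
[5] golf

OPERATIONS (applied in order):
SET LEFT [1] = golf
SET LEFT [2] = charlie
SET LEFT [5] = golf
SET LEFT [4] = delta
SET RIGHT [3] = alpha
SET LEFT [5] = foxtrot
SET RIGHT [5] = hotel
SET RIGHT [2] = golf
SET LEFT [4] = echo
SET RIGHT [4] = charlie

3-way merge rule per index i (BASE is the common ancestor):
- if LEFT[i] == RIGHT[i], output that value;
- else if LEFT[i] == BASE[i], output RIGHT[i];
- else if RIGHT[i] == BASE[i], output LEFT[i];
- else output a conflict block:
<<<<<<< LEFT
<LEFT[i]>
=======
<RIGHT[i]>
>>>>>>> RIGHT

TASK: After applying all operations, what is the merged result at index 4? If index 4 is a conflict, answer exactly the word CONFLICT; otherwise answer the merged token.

Final LEFT:  [bravo, golf, charlie, echo, echo, foxtrot]
Final RIGHT: [bravo, hotel, golf, alpha, charlie, hotel]
i=0: L=bravo R=bravo -> agree -> bravo
i=1: L=golf, R=hotel=BASE -> take LEFT -> golf
i=2: BASE=foxtrot L=charlie R=golf all differ -> CONFLICT
i=3: L=echo=BASE, R=alpha -> take RIGHT -> alpha
i=4: BASE=foxtrot L=echo R=charlie all differ -> CONFLICT
i=5: BASE=golf L=foxtrot R=hotel all differ -> CONFLICT
Index 4 -> CONFLICT

Answer: CONFLICT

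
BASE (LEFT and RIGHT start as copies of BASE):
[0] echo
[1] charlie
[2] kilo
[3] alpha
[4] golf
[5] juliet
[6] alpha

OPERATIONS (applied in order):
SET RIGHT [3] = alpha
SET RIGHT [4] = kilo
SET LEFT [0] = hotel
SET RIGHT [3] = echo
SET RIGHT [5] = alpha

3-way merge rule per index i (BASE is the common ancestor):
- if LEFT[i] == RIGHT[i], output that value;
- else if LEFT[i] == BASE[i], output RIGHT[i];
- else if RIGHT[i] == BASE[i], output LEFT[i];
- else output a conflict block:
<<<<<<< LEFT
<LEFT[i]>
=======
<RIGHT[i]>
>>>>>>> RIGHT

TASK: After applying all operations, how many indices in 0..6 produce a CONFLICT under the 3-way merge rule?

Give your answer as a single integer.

Final LEFT:  [hotel, charlie, kilo, alpha, golf, juliet, alpha]
Final RIGHT: [echo, charlie, kilo, echo, kilo, alpha, alpha]
i=0: L=hotel, R=echo=BASE -> take LEFT -> hotel
i=1: L=charlie R=charlie -> agree -> charlie
i=2: L=kilo R=kilo -> agree -> kilo
i=3: L=alpha=BASE, R=echo -> take RIGHT -> echo
i=4: L=golf=BASE, R=kilo -> take RIGHT -> kilo
i=5: L=juliet=BASE, R=alpha -> take RIGHT -> alpha
i=6: L=alpha R=alpha -> agree -> alpha
Conflict count: 0

Answer: 0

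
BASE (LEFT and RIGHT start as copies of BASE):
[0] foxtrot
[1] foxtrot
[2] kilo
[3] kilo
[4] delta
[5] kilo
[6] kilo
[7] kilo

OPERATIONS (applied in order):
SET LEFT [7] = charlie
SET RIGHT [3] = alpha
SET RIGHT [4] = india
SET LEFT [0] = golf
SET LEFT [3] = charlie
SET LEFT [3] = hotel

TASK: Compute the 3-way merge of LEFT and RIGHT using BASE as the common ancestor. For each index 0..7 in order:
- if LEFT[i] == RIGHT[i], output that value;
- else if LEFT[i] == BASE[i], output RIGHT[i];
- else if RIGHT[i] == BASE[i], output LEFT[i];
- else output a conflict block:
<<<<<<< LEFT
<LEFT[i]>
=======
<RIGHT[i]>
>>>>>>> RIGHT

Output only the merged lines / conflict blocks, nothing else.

Answer: golf
foxtrot
kilo
<<<<<<< LEFT
hotel
=======
alpha
>>>>>>> RIGHT
india
kilo
kilo
charlie

Derivation:
Final LEFT:  [golf, foxtrot, kilo, hotel, delta, kilo, kilo, charlie]
Final RIGHT: [foxtrot, foxtrot, kilo, alpha, india, kilo, kilo, kilo]
i=0: L=golf, R=foxtrot=BASE -> take LEFT -> golf
i=1: L=foxtrot R=foxtrot -> agree -> foxtrot
i=2: L=kilo R=kilo -> agree -> kilo
i=3: BASE=kilo L=hotel R=alpha all differ -> CONFLICT
i=4: L=delta=BASE, R=india -> take RIGHT -> india
i=5: L=kilo R=kilo -> agree -> kilo
i=6: L=kilo R=kilo -> agree -> kilo
i=7: L=charlie, R=kilo=BASE -> take LEFT -> charlie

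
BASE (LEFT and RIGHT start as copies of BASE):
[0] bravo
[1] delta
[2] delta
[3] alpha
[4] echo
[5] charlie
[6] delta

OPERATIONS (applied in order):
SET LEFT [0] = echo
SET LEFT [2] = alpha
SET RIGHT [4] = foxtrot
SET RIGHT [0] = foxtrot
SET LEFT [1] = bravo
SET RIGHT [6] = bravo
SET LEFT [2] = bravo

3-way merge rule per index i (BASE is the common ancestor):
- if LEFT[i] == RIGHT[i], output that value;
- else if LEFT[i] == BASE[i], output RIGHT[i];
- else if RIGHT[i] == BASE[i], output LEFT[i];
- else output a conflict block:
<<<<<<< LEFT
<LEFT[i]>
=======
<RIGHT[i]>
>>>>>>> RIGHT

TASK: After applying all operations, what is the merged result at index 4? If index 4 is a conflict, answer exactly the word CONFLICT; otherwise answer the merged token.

Answer: foxtrot

Derivation:
Final LEFT:  [echo, bravo, bravo, alpha, echo, charlie, delta]
Final RIGHT: [foxtrot, delta, delta, alpha, foxtrot, charlie, bravo]
i=0: BASE=bravo L=echo R=foxtrot all differ -> CONFLICT
i=1: L=bravo, R=delta=BASE -> take LEFT -> bravo
i=2: L=bravo, R=delta=BASE -> take LEFT -> bravo
i=3: L=alpha R=alpha -> agree -> alpha
i=4: L=echo=BASE, R=foxtrot -> take RIGHT -> foxtrot
i=5: L=charlie R=charlie -> agree -> charlie
i=6: L=delta=BASE, R=bravo -> take RIGHT -> bravo
Index 4 -> foxtrot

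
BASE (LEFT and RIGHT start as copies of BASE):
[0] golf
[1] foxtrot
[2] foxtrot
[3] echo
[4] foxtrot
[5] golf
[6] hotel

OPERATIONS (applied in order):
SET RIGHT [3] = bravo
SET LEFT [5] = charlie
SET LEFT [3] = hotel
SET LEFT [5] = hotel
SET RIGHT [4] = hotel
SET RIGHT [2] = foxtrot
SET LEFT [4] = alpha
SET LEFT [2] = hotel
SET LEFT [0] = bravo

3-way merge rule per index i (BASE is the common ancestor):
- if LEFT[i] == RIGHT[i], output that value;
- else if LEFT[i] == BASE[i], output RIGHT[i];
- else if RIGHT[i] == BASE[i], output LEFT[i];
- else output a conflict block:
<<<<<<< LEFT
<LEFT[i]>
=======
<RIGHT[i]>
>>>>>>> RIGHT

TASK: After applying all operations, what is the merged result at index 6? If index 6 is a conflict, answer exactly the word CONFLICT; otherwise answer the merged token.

Final LEFT:  [bravo, foxtrot, hotel, hotel, alpha, hotel, hotel]
Final RIGHT: [golf, foxtrot, foxtrot, bravo, hotel, golf, hotel]
i=0: L=bravo, R=golf=BASE -> take LEFT -> bravo
i=1: L=foxtrot R=foxtrot -> agree -> foxtrot
i=2: L=hotel, R=foxtrot=BASE -> take LEFT -> hotel
i=3: BASE=echo L=hotel R=bravo all differ -> CONFLICT
i=4: BASE=foxtrot L=alpha R=hotel all differ -> CONFLICT
i=5: L=hotel, R=golf=BASE -> take LEFT -> hotel
i=6: L=hotel R=hotel -> agree -> hotel
Index 6 -> hotel

Answer: hotel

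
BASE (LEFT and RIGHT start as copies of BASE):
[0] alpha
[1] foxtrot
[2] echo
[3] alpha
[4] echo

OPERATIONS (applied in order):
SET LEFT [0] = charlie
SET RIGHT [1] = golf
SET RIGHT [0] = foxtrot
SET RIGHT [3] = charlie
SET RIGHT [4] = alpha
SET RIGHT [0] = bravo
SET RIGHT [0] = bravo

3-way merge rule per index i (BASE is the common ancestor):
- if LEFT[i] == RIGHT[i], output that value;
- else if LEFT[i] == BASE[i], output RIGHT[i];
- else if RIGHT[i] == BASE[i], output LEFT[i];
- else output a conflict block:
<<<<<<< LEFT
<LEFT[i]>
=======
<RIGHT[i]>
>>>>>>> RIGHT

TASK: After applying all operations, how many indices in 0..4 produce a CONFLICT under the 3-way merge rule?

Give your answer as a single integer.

Answer: 1

Derivation:
Final LEFT:  [charlie, foxtrot, echo, alpha, echo]
Final RIGHT: [bravo, golf, echo, charlie, alpha]
i=0: BASE=alpha L=charlie R=bravo all differ -> CONFLICT
i=1: L=foxtrot=BASE, R=golf -> take RIGHT -> golf
i=2: L=echo R=echo -> agree -> echo
i=3: L=alpha=BASE, R=charlie -> take RIGHT -> charlie
i=4: L=echo=BASE, R=alpha -> take RIGHT -> alpha
Conflict count: 1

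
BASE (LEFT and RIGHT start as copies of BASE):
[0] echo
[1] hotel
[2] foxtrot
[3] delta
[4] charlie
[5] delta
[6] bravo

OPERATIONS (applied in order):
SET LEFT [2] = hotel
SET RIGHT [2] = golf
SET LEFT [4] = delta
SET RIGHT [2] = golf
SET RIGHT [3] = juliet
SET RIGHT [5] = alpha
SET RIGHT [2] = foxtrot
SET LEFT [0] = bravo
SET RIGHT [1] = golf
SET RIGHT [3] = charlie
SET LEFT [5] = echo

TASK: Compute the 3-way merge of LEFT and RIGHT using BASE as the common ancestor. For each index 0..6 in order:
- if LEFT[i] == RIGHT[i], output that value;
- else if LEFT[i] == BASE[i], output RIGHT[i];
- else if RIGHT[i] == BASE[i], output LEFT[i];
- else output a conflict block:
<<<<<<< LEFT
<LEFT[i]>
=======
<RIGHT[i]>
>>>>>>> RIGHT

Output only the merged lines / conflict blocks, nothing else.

Answer: bravo
golf
hotel
charlie
delta
<<<<<<< LEFT
echo
=======
alpha
>>>>>>> RIGHT
bravo

Derivation:
Final LEFT:  [bravo, hotel, hotel, delta, delta, echo, bravo]
Final RIGHT: [echo, golf, foxtrot, charlie, charlie, alpha, bravo]
i=0: L=bravo, R=echo=BASE -> take LEFT -> bravo
i=1: L=hotel=BASE, R=golf -> take RIGHT -> golf
i=2: L=hotel, R=foxtrot=BASE -> take LEFT -> hotel
i=3: L=delta=BASE, R=charlie -> take RIGHT -> charlie
i=4: L=delta, R=charlie=BASE -> take LEFT -> delta
i=5: BASE=delta L=echo R=alpha all differ -> CONFLICT
i=6: L=bravo R=bravo -> agree -> bravo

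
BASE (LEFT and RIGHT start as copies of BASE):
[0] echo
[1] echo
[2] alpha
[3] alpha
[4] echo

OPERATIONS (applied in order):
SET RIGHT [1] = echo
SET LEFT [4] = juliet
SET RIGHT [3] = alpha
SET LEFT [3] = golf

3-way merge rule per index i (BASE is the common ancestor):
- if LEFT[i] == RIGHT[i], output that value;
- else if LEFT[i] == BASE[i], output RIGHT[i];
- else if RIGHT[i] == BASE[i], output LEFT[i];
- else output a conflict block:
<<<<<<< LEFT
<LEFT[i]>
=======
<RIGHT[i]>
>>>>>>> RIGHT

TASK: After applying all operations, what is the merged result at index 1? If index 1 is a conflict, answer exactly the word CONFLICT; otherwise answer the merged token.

Final LEFT:  [echo, echo, alpha, golf, juliet]
Final RIGHT: [echo, echo, alpha, alpha, echo]
i=0: L=echo R=echo -> agree -> echo
i=1: L=echo R=echo -> agree -> echo
i=2: L=alpha R=alpha -> agree -> alpha
i=3: L=golf, R=alpha=BASE -> take LEFT -> golf
i=4: L=juliet, R=echo=BASE -> take LEFT -> juliet
Index 1 -> echo

Answer: echo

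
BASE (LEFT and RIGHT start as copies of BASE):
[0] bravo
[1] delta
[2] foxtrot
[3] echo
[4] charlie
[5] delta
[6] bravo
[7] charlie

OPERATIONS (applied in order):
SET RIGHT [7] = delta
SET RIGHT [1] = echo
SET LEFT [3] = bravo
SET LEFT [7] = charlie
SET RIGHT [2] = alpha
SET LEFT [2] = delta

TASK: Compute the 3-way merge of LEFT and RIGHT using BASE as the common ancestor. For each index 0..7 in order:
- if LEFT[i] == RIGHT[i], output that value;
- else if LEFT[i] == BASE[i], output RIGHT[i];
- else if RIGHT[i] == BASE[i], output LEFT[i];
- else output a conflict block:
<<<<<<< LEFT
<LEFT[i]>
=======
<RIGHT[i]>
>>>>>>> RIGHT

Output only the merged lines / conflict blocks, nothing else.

Final LEFT:  [bravo, delta, delta, bravo, charlie, delta, bravo, charlie]
Final RIGHT: [bravo, echo, alpha, echo, charlie, delta, bravo, delta]
i=0: L=bravo R=bravo -> agree -> bravo
i=1: L=delta=BASE, R=echo -> take RIGHT -> echo
i=2: BASE=foxtrot L=delta R=alpha all differ -> CONFLICT
i=3: L=bravo, R=echo=BASE -> take LEFT -> bravo
i=4: L=charlie R=charlie -> agree -> charlie
i=5: L=delta R=delta -> agree -> delta
i=6: L=bravo R=bravo -> agree -> bravo
i=7: L=charlie=BASE, R=delta -> take RIGHT -> delta

Answer: bravo
echo
<<<<<<< LEFT
delta
=======
alpha
>>>>>>> RIGHT
bravo
charlie
delta
bravo
delta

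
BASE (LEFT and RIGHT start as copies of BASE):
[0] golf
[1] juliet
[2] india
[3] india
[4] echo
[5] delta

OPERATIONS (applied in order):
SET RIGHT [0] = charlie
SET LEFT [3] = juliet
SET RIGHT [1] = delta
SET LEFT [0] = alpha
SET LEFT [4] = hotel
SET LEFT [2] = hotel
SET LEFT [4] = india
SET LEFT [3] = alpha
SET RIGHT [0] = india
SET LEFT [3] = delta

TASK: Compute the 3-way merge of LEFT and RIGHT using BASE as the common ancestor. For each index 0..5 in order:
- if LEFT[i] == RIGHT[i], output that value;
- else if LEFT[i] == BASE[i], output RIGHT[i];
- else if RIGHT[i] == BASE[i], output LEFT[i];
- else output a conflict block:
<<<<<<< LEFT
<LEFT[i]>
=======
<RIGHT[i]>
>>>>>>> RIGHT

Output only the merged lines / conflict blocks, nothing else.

Answer: <<<<<<< LEFT
alpha
=======
india
>>>>>>> RIGHT
delta
hotel
delta
india
delta

Derivation:
Final LEFT:  [alpha, juliet, hotel, delta, india, delta]
Final RIGHT: [india, delta, india, india, echo, delta]
i=0: BASE=golf L=alpha R=india all differ -> CONFLICT
i=1: L=juliet=BASE, R=delta -> take RIGHT -> delta
i=2: L=hotel, R=india=BASE -> take LEFT -> hotel
i=3: L=delta, R=india=BASE -> take LEFT -> delta
i=4: L=india, R=echo=BASE -> take LEFT -> india
i=5: L=delta R=delta -> agree -> delta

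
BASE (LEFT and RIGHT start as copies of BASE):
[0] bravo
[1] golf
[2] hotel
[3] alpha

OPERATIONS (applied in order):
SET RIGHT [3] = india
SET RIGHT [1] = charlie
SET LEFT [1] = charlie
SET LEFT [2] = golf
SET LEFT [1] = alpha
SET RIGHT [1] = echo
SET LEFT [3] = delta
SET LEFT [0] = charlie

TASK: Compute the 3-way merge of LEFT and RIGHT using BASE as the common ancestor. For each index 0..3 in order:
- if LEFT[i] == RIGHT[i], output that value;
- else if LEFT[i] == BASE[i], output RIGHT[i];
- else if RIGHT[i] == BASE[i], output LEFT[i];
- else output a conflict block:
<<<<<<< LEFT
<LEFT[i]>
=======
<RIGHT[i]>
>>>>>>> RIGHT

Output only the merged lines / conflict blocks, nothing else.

Final LEFT:  [charlie, alpha, golf, delta]
Final RIGHT: [bravo, echo, hotel, india]
i=0: L=charlie, R=bravo=BASE -> take LEFT -> charlie
i=1: BASE=golf L=alpha R=echo all differ -> CONFLICT
i=2: L=golf, R=hotel=BASE -> take LEFT -> golf
i=3: BASE=alpha L=delta R=india all differ -> CONFLICT

Answer: charlie
<<<<<<< LEFT
alpha
=======
echo
>>>>>>> RIGHT
golf
<<<<<<< LEFT
delta
=======
india
>>>>>>> RIGHT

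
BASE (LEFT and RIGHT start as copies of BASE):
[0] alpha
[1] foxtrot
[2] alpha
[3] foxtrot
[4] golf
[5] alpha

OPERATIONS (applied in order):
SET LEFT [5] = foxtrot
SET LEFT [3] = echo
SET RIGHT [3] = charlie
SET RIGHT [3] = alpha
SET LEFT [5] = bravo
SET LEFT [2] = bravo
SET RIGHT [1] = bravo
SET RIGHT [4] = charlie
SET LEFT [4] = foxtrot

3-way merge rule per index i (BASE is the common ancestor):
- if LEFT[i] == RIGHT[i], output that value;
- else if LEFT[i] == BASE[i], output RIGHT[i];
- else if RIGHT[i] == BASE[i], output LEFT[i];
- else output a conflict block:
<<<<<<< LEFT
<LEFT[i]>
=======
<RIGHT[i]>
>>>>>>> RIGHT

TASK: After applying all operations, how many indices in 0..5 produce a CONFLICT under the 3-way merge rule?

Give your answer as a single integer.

Final LEFT:  [alpha, foxtrot, bravo, echo, foxtrot, bravo]
Final RIGHT: [alpha, bravo, alpha, alpha, charlie, alpha]
i=0: L=alpha R=alpha -> agree -> alpha
i=1: L=foxtrot=BASE, R=bravo -> take RIGHT -> bravo
i=2: L=bravo, R=alpha=BASE -> take LEFT -> bravo
i=3: BASE=foxtrot L=echo R=alpha all differ -> CONFLICT
i=4: BASE=golf L=foxtrot R=charlie all differ -> CONFLICT
i=5: L=bravo, R=alpha=BASE -> take LEFT -> bravo
Conflict count: 2

Answer: 2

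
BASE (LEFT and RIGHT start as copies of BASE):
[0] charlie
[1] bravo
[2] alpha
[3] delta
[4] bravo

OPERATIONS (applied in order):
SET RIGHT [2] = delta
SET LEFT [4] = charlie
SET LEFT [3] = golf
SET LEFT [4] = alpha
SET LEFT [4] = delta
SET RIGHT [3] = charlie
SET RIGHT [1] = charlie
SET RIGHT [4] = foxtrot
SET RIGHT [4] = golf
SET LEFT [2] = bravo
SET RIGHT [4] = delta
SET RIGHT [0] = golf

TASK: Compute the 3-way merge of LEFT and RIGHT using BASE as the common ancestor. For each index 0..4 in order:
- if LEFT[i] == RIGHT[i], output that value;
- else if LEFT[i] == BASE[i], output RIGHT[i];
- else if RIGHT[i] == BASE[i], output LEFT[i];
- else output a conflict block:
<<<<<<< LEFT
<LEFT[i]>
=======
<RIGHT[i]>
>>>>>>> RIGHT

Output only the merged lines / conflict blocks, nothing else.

Answer: golf
charlie
<<<<<<< LEFT
bravo
=======
delta
>>>>>>> RIGHT
<<<<<<< LEFT
golf
=======
charlie
>>>>>>> RIGHT
delta

Derivation:
Final LEFT:  [charlie, bravo, bravo, golf, delta]
Final RIGHT: [golf, charlie, delta, charlie, delta]
i=0: L=charlie=BASE, R=golf -> take RIGHT -> golf
i=1: L=bravo=BASE, R=charlie -> take RIGHT -> charlie
i=2: BASE=alpha L=bravo R=delta all differ -> CONFLICT
i=3: BASE=delta L=golf R=charlie all differ -> CONFLICT
i=4: L=delta R=delta -> agree -> delta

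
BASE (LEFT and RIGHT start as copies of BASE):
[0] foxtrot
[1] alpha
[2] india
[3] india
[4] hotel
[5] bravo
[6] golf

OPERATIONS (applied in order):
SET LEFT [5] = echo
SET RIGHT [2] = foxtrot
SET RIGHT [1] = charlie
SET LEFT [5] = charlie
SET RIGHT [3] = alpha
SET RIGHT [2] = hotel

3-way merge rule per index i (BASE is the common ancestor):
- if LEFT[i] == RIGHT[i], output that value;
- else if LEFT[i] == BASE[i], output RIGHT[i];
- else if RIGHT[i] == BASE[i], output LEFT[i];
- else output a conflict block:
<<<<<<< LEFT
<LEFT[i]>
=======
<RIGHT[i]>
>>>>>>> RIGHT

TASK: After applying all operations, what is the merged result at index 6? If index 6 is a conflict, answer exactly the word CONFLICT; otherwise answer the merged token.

Answer: golf

Derivation:
Final LEFT:  [foxtrot, alpha, india, india, hotel, charlie, golf]
Final RIGHT: [foxtrot, charlie, hotel, alpha, hotel, bravo, golf]
i=0: L=foxtrot R=foxtrot -> agree -> foxtrot
i=1: L=alpha=BASE, R=charlie -> take RIGHT -> charlie
i=2: L=india=BASE, R=hotel -> take RIGHT -> hotel
i=3: L=india=BASE, R=alpha -> take RIGHT -> alpha
i=4: L=hotel R=hotel -> agree -> hotel
i=5: L=charlie, R=bravo=BASE -> take LEFT -> charlie
i=6: L=golf R=golf -> agree -> golf
Index 6 -> golf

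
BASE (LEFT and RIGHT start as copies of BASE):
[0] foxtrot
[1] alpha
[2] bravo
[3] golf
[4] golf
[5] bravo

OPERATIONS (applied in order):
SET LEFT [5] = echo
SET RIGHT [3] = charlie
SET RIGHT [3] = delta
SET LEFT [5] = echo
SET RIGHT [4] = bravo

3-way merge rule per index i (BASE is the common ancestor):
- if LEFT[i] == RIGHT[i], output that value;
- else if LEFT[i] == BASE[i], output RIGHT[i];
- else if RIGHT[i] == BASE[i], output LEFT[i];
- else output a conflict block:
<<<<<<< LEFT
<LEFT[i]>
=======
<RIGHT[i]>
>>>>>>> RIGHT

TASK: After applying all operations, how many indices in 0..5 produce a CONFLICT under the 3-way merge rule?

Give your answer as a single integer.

Final LEFT:  [foxtrot, alpha, bravo, golf, golf, echo]
Final RIGHT: [foxtrot, alpha, bravo, delta, bravo, bravo]
i=0: L=foxtrot R=foxtrot -> agree -> foxtrot
i=1: L=alpha R=alpha -> agree -> alpha
i=2: L=bravo R=bravo -> agree -> bravo
i=3: L=golf=BASE, R=delta -> take RIGHT -> delta
i=4: L=golf=BASE, R=bravo -> take RIGHT -> bravo
i=5: L=echo, R=bravo=BASE -> take LEFT -> echo
Conflict count: 0

Answer: 0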